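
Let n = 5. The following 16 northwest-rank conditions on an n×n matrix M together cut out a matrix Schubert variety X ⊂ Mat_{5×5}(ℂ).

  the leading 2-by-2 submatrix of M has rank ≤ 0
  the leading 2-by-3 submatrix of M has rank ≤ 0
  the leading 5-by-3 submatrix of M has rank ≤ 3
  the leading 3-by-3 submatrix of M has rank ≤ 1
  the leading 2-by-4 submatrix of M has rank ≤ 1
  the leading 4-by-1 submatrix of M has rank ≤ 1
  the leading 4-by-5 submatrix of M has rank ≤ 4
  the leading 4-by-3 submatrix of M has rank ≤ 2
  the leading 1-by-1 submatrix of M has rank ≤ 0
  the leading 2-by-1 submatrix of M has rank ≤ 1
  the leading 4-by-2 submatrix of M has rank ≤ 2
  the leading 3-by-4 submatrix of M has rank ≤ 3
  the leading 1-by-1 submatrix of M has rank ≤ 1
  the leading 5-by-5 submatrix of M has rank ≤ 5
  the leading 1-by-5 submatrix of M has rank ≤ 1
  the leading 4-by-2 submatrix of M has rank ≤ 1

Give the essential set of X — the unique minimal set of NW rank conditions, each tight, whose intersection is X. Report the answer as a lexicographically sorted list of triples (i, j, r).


Reconstructing r_w from the 16 given conditions:

  i=1: 0 | 0 | 0 | 1 | 1
  i=2: 0 | 0 | 0 | 1 | 2
  i=3: 1 | 1 | 1 | 2 | 3
  i=4: 1 | 1 | 2 | 3 | 4
  i=5: 1 | 2 | 3 | 4 | 5

the unique w with this rank table is (4, 5, 1, 3, 2).

2 SE-corners of the 7-cell Rothe diagram give Ess(w):

[(2, 3, 0), (4, 2, 1)]


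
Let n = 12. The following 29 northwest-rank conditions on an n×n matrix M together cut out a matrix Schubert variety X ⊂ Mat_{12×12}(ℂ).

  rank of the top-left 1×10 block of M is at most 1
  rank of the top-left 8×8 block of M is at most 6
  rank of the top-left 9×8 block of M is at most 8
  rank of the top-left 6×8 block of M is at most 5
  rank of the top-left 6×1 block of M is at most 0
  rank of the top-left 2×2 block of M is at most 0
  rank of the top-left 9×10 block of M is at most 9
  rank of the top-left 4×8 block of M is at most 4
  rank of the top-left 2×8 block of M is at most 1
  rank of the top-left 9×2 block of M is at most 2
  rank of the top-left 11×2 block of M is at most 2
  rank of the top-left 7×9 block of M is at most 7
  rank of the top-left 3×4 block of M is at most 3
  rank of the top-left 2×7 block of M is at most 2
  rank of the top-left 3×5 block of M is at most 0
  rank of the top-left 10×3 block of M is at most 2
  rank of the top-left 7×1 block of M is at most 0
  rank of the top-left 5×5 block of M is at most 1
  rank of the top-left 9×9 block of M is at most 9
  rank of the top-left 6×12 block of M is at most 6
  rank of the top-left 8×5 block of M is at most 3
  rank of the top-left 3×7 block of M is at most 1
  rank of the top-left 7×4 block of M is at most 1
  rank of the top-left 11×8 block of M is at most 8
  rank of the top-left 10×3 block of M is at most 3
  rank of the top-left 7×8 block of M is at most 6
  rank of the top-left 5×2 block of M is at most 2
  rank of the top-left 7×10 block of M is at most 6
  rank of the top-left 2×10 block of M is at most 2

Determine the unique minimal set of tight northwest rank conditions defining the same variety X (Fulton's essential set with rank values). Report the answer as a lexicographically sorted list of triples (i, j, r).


Propagating the 29 rank bounds to every northwest block:

  i=1: 0  0  0  0  0  1  1  1  1  1  1  1
  i=2: 0  0  0  0  0  1  1  1  2  2  2  2
  i=3: 0  0  0  0  0  1  1  2  3  3  3  3
  i=4: 0  1  1  1  1  2  2  3  4  4  4  4
  i=5: 0  1  1  1  1  2  3  4  5  5  5  5
  i=6: 0  1  1  1  2  3  4  5  6  6  6  6
  i=7: 0  1  1  1  2  3  4  5  6  6  7  7
  i=8: 1  2  2  2  3  4  5  6  7  7  8  8
  i=9: 1  2  2  3  4  5  6  7  8  8  9  9
  i=10: 1  2  2  3  4  5  6  7  8  9  10  10
  i=11: 1  2  3  4  5  6  7  8  9  10  11  11
  i=12: 1  2  3  4  5  6  7  8  9  10  11  12

hence w(1..12) = (6, 9, 8, 2, 7, 5, 11, 1, 4, 10, 3, 12).

Rothe diagram D(w) (32 cells), 8 SE-corners (essential conditions):

[(2, 8, 1), (3, 5, 0), (3, 7, 1), (5, 5, 1), (7, 1, 0), (7, 4, 1), (7, 10, 6), (10, 3, 2)]


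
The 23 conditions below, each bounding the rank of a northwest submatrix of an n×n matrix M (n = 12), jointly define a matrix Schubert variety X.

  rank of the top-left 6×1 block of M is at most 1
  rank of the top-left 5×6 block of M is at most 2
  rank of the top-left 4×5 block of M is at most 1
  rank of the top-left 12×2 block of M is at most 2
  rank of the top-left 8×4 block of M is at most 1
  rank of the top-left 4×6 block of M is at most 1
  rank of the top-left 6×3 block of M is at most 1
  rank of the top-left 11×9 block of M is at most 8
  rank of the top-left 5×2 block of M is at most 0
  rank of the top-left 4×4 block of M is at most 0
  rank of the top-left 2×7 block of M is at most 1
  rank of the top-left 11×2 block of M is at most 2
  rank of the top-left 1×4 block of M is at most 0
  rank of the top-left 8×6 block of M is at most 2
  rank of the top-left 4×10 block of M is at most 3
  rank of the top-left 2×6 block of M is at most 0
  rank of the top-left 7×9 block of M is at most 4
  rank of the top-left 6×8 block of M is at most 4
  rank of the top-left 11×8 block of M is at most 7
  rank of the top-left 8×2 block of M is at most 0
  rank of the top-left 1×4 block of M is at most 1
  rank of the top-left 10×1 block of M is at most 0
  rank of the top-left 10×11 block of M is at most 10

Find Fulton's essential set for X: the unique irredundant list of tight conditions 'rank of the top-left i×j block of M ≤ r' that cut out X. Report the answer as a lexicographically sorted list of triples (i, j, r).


Rank table r_w(12×12) implied by the 23 constraints:

  0 | 0 | 0 | 0 | 0 | 0 | 1 | 1 | 1 | 1 | 1 | 1
  0 | 0 | 0 | 0 | 0 | 0 | 1 | 2 | 2 | 2 | 2 | 2
  0 | 0 | 0 | 0 | 1 | 1 | 2 | 3 | 3 | 3 | 3 | 3
  0 | 0 | 0 | 0 | 1 | 1 | 2 | 3 | 3 | 3 | 4 | 4
  0 | 0 | 1 | 1 | 2 | 2 | 3 | 4 | 4 | 4 | 5 | 5
  0 | 0 | 1 | 1 | 2 | 2 | 3 | 4 | 4 | 5 | 6 | 6
  0 | 0 | 1 | 1 | 2 | 2 | 3 | 4 | 4 | 5 | 6 | 7
  0 | 0 | 1 | 1 | 2 | 2 | 3 | 4 | 5 | 6 | 7 | 8
  0 | 1 | 2 | 2 | 3 | 3 | 4 | 5 | 6 | 7 | 8 | 9
  0 | 1 | 2 | 3 | 4 | 4 | 5 | 6 | 7 | 8 | 9 | 10
  1 | 2 | 3 | 4 | 5 | 5 | 6 | 7 | 8 | 9 | 10 | 11
  1 | 2 | 3 | 4 | 5 | 6 | 7 | 8 | 9 | 10 | 11 | 12

second differences of R give the permutation w = (7, 8, 5, 11, 3, 10, 12, 9, 2, 4, 1, 6).

Rothe diagram D(w) (41 cells), 9 SE-corners (essential conditions):

[(2, 6, 0), (4, 4, 0), (4, 6, 1), (4, 10, 3), (7, 9, 4), (8, 2, 0), (8, 4, 1), (8, 6, 2), (10, 1, 0)]


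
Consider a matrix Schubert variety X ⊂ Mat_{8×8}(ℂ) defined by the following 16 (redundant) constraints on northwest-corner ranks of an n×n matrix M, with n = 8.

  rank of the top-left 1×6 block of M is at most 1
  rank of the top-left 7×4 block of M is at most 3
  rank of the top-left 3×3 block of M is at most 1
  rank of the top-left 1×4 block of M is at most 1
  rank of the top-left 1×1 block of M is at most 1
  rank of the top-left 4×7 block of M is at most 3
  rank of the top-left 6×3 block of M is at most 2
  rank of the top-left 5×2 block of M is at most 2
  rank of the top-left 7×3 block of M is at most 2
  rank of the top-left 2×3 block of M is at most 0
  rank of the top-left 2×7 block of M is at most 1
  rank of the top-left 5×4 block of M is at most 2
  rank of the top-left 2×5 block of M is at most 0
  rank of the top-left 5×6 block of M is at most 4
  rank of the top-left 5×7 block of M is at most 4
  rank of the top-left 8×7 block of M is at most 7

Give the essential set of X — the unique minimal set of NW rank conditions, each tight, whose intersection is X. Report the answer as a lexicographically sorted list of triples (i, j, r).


Reconstructing r_w from the 16 given conditions:

  R[1]: 0 0 0 0 0 1 1 1
  R[2]: 0 0 0 0 0 1 1 2
  R[3]: 1 1 1 1 1 2 2 3
  R[4]: 1 2 2 2 2 3 3 4
  R[5]: 1 2 2 2 3 4 4 5
  R[6]: 1 2 2 3 4 5 5 6
  R[7]: 1 2 2 3 4 5 6 7
  R[8]: 1 2 3 4 5 6 7 8

reading off 1-entries of Δ²R: w = (6, 8, 1, 2, 5, 4, 7, 3).

D(w) has 15 cells with 4 SE-corners; essential set:

[(2, 5, 0), (2, 7, 1), (5, 4, 2), (7, 3, 2)]


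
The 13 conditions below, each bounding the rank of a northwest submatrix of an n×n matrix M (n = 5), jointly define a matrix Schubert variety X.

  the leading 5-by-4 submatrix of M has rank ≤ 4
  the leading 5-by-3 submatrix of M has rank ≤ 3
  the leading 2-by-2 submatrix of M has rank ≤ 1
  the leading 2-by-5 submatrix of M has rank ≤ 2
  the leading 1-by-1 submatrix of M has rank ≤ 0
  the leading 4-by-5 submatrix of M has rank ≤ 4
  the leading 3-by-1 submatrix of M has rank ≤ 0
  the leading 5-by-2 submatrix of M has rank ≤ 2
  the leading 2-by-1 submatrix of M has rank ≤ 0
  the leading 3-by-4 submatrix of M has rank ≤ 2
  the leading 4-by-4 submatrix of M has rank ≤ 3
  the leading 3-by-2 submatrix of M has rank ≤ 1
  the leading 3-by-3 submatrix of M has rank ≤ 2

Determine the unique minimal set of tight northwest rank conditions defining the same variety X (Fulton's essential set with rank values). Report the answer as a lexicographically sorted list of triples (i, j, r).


Propagating the 13 rank bounds to every northwest block:

  R[1]: 0, 1, 1, 1, 1
  R[2]: 0, 1, 2, 2, 2
  R[3]: 0, 1, 2, 2, 3
  R[4]: 1, 2, 3, 3, 4
  R[5]: 1, 2, 3, 4, 5

hence w(1..5) = (2, 3, 5, 1, 4).

Fulton essential set (2 of the 4 Rothe cells):

[(3, 1, 0), (3, 4, 2)]


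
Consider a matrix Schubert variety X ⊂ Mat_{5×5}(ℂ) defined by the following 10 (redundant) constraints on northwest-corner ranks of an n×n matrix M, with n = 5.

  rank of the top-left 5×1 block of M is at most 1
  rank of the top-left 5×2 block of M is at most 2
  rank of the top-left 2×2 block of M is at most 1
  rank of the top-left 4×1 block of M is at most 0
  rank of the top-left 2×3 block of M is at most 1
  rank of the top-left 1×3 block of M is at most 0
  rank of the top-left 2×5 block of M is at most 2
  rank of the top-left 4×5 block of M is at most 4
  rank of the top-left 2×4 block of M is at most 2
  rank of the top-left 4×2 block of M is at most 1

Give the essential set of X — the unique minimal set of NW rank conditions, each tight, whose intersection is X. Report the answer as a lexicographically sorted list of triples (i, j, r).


Reconstructing r_w from the 10 given conditions:

  row 1: 0 0 0 1 1
  row 2: 0 1 1 2 2
  row 3: 0 1 2 3 3
  row 4: 0 1 2 3 4
  row 5: 1 2 3 4 5

hence w(1..5) = (4, 2, 3, 5, 1).

Fulton essential set (2 of the 6 Rothe cells):

[(1, 3, 0), (4, 1, 0)]


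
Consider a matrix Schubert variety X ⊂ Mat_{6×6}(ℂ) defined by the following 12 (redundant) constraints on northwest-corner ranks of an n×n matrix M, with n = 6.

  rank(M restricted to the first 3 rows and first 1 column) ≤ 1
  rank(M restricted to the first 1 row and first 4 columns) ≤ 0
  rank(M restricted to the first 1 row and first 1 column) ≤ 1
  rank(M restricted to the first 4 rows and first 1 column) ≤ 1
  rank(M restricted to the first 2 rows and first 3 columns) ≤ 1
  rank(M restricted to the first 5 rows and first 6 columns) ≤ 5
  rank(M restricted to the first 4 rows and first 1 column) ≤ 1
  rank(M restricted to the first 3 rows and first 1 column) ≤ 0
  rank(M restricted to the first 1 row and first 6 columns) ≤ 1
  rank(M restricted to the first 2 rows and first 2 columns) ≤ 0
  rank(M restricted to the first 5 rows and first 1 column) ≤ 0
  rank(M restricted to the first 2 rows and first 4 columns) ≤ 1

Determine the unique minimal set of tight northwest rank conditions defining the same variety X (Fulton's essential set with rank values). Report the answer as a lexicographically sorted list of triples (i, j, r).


Propagating the 12 rank bounds to every northwest block:

  i=1: 0 0 0 0 1 1
  i=2: 0 0 1 1 2 2
  i=3: 0 1 2 2 3 3
  i=4: 0 1 2 3 4 4
  i=5: 0 1 2 3 4 5
  i=6: 1 2 3 4 5 6

giving w = (5, 3, 2, 4, 6, 1) via Δ²R.

D(w) has 9 cells with 3 SE-corners; essential set:

[(1, 4, 0), (2, 2, 0), (5, 1, 0)]


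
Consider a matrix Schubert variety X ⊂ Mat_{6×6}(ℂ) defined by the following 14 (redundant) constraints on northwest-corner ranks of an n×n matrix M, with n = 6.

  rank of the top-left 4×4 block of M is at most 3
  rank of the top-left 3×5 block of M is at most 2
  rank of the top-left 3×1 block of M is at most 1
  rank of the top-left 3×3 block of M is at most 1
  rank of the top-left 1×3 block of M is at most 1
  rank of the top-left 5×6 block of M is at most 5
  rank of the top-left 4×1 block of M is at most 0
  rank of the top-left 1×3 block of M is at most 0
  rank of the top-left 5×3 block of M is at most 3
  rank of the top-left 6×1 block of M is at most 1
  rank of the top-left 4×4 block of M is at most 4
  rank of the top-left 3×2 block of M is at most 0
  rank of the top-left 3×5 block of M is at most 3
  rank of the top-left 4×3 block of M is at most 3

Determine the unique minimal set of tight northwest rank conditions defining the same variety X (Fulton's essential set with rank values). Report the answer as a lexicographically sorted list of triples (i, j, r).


Propagating the 14 rank bounds to every northwest block:

  R[1]: 0  0  0  1  1  1
  R[2]: 0  0  1  2  2  2
  R[3]: 0  0  1  2  2  3
  R[4]: 0  1  2  3  3  4
  R[5]: 1  2  3  4  4  5
  R[6]: 1  2  3  4  5  6

so w = (4, 3, 6, 2, 1, 5).

4 SE-corners of the 9-cell Rothe diagram give Ess(w):

[(1, 3, 0), (3, 2, 0), (3, 5, 2), (4, 1, 0)]


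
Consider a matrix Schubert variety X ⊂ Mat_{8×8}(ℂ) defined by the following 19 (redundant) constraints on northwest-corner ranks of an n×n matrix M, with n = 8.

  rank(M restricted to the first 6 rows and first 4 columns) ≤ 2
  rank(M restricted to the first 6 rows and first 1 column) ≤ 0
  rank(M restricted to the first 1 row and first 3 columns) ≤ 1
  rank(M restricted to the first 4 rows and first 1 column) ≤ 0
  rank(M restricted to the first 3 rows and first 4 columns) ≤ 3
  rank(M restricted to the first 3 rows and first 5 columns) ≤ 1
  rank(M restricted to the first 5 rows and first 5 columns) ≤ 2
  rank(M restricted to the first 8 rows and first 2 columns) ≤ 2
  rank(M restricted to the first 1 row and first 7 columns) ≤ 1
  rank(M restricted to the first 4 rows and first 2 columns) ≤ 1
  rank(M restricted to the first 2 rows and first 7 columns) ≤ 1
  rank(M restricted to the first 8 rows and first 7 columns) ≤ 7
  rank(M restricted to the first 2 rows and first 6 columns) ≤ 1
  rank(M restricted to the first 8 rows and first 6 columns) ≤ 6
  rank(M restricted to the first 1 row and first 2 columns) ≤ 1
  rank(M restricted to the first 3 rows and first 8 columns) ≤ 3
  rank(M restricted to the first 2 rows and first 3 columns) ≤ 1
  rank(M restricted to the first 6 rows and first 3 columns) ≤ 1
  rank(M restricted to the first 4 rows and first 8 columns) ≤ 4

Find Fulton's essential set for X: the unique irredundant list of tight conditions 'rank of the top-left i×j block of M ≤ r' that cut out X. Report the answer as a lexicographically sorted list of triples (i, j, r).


Computing R[i][j] = min implied NW-rank bound (n=8, 19 conditions):

  i=1: 0 | 1 | 1 | 1 | 1 | 1 | 1 | 1
  i=2: 0 | 1 | 1 | 1 | 1 | 1 | 1 | 2
  i=3: 0 | 1 | 1 | 1 | 1 | 2 | 2 | 3
  i=4: 0 | 1 | 1 | 2 | 2 | 3 | 3 | 4
  i=5: 0 | 1 | 1 | 2 | 2 | 3 | 4 | 5
  i=6: 0 | 1 | 1 | 2 | 3 | 4 | 5 | 6
  i=7: 1 | 2 | 2 | 3 | 4 | 5 | 6 | 7
  i=8: 1 | 2 | 3 | 4 | 5 | 6 | 7 | 8

reading off 1-entries of Δ²R: w = (2, 8, 6, 4, 7, 5, 1, 3).

Rothe diagram D(w) (18 cells), 5 SE-corners (essential conditions):

[(2, 7, 1), (3, 5, 1), (5, 5, 2), (6, 1, 0), (6, 3, 1)]


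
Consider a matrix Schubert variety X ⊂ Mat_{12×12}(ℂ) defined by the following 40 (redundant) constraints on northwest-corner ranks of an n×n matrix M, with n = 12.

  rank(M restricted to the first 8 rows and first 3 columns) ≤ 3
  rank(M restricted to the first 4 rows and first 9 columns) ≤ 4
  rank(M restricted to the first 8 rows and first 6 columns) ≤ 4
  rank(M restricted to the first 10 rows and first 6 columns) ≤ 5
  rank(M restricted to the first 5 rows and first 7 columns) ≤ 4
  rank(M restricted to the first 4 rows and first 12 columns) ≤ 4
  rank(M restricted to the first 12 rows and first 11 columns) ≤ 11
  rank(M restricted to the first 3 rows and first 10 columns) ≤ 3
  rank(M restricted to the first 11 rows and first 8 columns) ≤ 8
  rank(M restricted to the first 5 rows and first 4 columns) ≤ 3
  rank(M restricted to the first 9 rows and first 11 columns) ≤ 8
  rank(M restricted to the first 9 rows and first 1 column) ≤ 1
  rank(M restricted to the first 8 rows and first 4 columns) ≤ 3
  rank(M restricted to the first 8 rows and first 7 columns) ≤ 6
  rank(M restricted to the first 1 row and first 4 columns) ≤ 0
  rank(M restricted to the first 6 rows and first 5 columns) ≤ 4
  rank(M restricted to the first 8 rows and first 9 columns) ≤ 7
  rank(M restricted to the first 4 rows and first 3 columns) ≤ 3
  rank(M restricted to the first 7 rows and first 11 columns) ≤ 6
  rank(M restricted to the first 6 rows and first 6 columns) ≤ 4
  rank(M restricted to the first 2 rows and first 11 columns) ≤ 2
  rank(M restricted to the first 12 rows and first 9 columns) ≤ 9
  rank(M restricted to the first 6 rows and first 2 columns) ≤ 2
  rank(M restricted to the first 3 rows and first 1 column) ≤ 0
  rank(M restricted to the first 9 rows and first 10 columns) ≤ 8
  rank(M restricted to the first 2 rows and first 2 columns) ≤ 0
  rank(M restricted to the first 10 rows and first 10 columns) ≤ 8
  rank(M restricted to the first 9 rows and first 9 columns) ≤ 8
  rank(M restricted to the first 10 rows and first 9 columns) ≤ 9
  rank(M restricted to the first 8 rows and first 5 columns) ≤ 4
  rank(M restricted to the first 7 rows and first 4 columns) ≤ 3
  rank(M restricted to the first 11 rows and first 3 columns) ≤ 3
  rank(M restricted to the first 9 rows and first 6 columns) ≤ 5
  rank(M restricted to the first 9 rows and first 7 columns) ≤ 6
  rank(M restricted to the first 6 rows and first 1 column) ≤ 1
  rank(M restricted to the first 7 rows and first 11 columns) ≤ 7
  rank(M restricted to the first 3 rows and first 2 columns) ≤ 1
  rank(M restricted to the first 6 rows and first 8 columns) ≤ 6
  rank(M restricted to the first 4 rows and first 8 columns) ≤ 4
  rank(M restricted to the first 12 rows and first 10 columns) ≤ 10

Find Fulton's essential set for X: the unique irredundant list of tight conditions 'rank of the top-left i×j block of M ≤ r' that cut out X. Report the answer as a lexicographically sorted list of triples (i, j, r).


The tightest implied rank at each (i,j), from the 40 conditions:

  i=1: 0 0 0 0 1 1 1 1 1 1 1 1
  i=2: 0 0 1 1 2 2 2 2 2 2 2 2
  i=3: 0 1 2 2 3 3 3 3 3 3 3 3
  i=4: 1 2 3 3 4 4 4 4 4 4 4 4
  i=5: 1 2 3 3 4 4 4 5 5 5 5 5
  i=6: 1 2 3 3 4 4 5 6 6 6 6 6
  i=7: 1 2 3 3 4 4 5 6 6 6 6 7
  i=8: 1 2 3 3 4 4 5 6 7 7 7 8
  i=9: 1 2 3 4 5 5 6 7 8 8 8 9
  i=10: 1 2 3 4 5 5 6 7 8 8 9 10
  i=11: 1 2 3 4 5 6 7 8 9 9 10 11
  i=12: 1 2 3 4 5 6 7 8 9 10 11 12

reading off 1-entries of Δ²R: w = (5, 3, 2, 1, 8, 7, 12, 9, 4, 11, 6, 10).

Rothe diagram D(w) (21 cells), 9 SE-corners (essential conditions):

[(1, 4, 0), (2, 2, 0), (3, 1, 0), (5, 7, 4), (7, 11, 6), (8, 4, 3), (8, 6, 4), (10, 6, 5), (10, 10, 8)]


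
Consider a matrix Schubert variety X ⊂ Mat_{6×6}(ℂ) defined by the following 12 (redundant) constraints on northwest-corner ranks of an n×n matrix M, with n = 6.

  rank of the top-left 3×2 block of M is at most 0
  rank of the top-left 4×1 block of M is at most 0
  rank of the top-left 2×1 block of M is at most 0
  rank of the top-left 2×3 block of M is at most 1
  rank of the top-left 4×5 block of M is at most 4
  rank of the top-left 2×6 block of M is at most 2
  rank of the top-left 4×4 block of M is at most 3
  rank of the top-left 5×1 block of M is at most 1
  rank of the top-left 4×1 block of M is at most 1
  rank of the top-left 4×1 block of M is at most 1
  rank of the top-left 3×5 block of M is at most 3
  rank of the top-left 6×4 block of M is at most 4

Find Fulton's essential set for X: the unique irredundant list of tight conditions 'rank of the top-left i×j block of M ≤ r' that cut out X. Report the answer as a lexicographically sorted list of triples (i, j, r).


Reconstructing r_w from the 12 given conditions:

  R[1]: 0  0  1  1  1  1
  R[2]: 0  0  1  2  2  2
  R[3]: 0  0  1  2  3  3
  R[4]: 0  1  2  3  4  4
  R[5]: 1  2  3  4  5  5
  R[6]: 1  2  3  4  5  6

reading off 1-entries of Δ²R: w = (3, 4, 5, 2, 1, 6).

D(w) has 7 cells with 2 SE-corners; essential set:

[(3, 2, 0), (4, 1, 0)]


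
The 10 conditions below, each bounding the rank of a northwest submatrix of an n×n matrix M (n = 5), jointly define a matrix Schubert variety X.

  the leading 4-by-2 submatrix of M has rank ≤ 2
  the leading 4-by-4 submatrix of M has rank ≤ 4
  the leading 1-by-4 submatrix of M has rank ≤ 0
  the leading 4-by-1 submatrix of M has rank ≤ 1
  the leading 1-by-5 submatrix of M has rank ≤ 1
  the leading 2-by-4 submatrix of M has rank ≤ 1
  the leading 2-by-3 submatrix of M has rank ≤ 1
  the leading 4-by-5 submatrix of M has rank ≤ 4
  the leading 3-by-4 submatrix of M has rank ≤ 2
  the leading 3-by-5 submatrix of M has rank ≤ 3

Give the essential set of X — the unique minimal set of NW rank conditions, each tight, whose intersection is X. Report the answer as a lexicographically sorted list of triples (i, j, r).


Recovering R(i,j) via the rank-extension bound from the 10 conditions:

  0, 0, 0, 0, 1
  1, 1, 1, 1, 2
  1, 2, 2, 2, 3
  1, 2, 3, 3, 4
  1, 2, 3, 4, 5

second differences of R give the permutation w = (5, 1, 2, 3, 4).

D(w) has 4 cells with 1 SE-corner; essential set:

[(1, 4, 0)]


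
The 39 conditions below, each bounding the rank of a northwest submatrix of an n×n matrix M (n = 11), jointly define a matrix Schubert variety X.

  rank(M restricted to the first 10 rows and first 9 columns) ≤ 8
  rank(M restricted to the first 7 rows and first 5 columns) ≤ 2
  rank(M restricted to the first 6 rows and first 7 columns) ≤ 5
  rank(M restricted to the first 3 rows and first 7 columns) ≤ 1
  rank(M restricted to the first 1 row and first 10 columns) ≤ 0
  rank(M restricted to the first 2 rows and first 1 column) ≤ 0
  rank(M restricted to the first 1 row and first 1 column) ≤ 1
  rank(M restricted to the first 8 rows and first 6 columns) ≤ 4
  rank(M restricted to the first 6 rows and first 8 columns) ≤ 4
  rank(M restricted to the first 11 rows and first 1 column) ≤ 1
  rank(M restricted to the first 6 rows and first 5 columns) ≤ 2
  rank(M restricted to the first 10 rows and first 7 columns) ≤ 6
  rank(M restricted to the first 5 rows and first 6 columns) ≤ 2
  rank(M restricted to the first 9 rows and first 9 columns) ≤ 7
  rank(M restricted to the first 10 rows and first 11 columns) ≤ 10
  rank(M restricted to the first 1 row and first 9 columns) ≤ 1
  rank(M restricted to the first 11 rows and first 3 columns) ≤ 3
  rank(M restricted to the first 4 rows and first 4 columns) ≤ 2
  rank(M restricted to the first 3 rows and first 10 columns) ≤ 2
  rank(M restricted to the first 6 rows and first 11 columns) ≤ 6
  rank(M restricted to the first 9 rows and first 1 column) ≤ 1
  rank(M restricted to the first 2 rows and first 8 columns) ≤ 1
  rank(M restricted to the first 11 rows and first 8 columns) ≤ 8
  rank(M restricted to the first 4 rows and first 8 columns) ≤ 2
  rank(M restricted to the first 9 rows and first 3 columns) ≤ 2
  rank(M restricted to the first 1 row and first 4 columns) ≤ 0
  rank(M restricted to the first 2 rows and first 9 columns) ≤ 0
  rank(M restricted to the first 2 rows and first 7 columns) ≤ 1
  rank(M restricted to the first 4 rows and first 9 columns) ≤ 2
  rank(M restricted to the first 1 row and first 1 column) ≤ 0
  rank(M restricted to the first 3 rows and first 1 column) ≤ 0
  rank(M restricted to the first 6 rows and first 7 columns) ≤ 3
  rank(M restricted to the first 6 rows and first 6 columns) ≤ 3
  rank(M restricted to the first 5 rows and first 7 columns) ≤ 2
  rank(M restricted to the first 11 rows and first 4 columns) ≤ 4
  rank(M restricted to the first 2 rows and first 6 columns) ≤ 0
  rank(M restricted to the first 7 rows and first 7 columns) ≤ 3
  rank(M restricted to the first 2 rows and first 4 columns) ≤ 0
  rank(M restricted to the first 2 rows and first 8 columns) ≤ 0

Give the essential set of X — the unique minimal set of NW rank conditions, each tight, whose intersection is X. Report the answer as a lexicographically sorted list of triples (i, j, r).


Rank table r_w(11×11) implied by the 39 constraints:

  R[1]: 0, 0, 0, 0, 0, 0, 0, 0, 0, 0, 1
  R[2]: 0, 0, 0, 0, 0, 0, 0, 0, 0, 1, 2
  R[3]: 0, 1, 1, 1, 1, 1, 1, 1, 1, 2, 3
  R[4]: 1, 2, 2, 2, 2, 2, 2, 2, 2, 3, 4
  R[5]: 1, 2, 2, 2, 2, 2, 2, 3, 3, 4, 5
  R[6]: 1, 2, 2, 2, 2, 3, 3, 4, 4, 5, 6
  R[7]: 1, 2, 2, 2, 2, 3, 3, 4, 5, 6, 7
  R[8]: 1, 2, 2, 3, 3, 4, 4, 5, 6, 7, 8
  R[9]: 1, 2, 2, 3, 4, 5, 5, 6, 7, 8, 9
  R[10]: 1, 2, 3, 4, 5, 6, 6, 7, 8, 9, 10
  R[11]: 1, 2, 3, 4, 5, 6, 7, 8, 9, 10, 11

so w = (11, 10, 2, 1, 8, 6, 9, 4, 5, 3, 7).

Rothe diagram D(w) (34 cells), 7 SE-corners (essential conditions):

[(1, 10, 0), (2, 9, 0), (3, 1, 0), (5, 7, 2), (7, 5, 2), (7, 7, 3), (9, 3, 2)]


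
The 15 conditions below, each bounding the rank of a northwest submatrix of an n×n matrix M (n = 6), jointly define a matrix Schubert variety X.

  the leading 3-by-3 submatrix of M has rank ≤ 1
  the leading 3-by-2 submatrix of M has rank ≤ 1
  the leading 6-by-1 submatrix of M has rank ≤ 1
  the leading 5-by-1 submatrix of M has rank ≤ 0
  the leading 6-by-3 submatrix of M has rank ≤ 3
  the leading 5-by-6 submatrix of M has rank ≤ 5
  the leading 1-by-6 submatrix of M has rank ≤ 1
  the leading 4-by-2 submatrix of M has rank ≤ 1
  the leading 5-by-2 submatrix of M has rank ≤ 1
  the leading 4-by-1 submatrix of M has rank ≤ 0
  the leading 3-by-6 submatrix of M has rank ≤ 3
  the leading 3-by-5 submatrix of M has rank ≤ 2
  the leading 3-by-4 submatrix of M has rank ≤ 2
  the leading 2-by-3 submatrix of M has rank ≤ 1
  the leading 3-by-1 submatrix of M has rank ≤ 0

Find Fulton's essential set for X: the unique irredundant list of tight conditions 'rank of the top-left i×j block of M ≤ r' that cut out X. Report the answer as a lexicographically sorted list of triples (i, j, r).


Computing R[i][j] = min implied NW-rank bound (n=6, 15 conditions):

  0, 1, 1, 1, 1, 1
  0, 1, 1, 2, 2, 2
  0, 1, 1, 2, 2, 3
  0, 1, 2, 3, 3, 4
  0, 1, 2, 3, 4, 5
  1, 2, 3, 4, 5, 6

so w = (2, 4, 6, 3, 5, 1).

ℓ(w)=8; the 3 essential cells (i,j,r):

[(3, 3, 1), (3, 5, 2), (5, 1, 0)]


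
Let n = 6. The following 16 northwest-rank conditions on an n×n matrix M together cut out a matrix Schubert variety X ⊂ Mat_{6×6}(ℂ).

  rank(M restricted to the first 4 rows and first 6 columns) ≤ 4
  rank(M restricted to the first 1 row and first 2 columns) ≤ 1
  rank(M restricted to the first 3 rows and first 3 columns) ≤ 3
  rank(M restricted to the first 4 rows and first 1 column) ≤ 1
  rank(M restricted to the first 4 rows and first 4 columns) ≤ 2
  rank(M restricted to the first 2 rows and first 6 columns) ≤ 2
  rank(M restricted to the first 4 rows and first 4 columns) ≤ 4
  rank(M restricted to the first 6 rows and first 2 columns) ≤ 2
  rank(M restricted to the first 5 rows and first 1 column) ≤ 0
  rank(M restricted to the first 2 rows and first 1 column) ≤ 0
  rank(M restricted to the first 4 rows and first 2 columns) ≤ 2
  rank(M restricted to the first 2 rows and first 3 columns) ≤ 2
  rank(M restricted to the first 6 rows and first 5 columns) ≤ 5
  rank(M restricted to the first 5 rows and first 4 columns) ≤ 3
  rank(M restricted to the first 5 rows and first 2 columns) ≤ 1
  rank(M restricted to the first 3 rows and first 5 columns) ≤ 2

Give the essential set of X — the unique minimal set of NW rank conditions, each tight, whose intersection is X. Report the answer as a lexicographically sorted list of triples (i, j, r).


Rank table r_w(6×6) implied by the 16 constraints:

  0, 1, 1, 1, 1, 1
  0, 1, 2, 2, 2, 2
  0, 1, 2, 2, 2, 3
  0, 1, 2, 2, 3, 4
  0, 1, 2, 3, 4, 5
  1, 2, 3, 4, 5, 6

reading off 1-entries of Δ²R: w = (2, 3, 6, 5, 4, 1).

D(w) has 8 cells with 3 SE-corners; essential set:

[(3, 5, 2), (4, 4, 2), (5, 1, 0)]


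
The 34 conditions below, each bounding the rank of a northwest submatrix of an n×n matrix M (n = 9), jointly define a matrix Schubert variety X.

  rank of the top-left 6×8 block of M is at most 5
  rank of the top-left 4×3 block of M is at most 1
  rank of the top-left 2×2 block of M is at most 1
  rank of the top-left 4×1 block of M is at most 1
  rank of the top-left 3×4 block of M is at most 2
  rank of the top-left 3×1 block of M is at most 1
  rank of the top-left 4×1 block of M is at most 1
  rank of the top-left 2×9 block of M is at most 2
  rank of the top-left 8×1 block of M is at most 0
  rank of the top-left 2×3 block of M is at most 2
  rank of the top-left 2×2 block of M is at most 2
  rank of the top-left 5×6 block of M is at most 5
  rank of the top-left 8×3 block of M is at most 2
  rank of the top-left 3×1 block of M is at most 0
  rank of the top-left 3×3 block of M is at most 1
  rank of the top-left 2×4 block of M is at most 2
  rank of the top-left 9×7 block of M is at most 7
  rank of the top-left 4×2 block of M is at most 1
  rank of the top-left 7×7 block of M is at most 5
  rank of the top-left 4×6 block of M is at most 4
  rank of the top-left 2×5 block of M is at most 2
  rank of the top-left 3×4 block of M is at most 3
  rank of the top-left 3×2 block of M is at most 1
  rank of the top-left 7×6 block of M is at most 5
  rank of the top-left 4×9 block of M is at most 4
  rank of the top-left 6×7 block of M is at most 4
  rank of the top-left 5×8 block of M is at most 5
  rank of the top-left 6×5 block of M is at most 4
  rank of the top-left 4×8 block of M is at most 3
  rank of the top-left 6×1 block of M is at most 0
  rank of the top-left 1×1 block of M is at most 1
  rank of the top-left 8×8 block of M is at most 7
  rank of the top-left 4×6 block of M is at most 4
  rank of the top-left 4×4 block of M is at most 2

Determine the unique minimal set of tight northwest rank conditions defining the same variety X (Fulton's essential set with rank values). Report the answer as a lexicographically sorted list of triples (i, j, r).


Computing R[i][j] = min implied NW-rank bound (n=9, 34 conditions):

  row 1: 0, 1, 1, 1, 1, 1, 1, 1, 1
  row 2: 0, 1, 1, 2, 2, 2, 2, 2, 2
  row 3: 0, 1, 1, 2, 3, 3, 3, 3, 3
  row 4: 0, 1, 1, 2, 3, 3, 3, 3, 4
  row 5: 0, 1, 2, 3, 4, 4, 4, 4, 5
  row 6: 0, 1, 2, 3, 4, 4, 4, 5, 6
  row 7: 0, 1, 2, 3, 4, 5, 5, 6, 7
  row 8: 0, 1, 2, 3, 4, 5, 6, 7, 8
  row 9: 1, 2, 3, 4, 5, 6, 7, 8, 9

hence w(1..9) = (2, 4, 5, 9, 3, 8, 6, 7, 1).

ℓ(w)=16; the 4 essential cells (i,j,r):

[(4, 3, 1), (4, 8, 3), (6, 7, 4), (8, 1, 0)]


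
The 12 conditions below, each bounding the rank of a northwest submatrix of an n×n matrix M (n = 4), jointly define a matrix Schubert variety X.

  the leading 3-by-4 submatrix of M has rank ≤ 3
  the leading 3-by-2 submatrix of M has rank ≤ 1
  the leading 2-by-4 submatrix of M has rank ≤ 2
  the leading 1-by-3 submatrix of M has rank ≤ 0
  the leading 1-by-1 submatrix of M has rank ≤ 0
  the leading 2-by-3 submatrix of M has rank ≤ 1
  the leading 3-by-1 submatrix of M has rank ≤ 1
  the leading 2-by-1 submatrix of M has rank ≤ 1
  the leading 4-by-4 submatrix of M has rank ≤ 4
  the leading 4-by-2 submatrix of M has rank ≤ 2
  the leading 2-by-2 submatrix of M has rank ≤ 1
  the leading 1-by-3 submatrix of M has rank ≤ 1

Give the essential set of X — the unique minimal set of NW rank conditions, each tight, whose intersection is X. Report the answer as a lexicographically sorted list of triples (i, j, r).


Computing R[i][j] = min implied NW-rank bound (n=4, 12 conditions):

  i=1: 0  0  0  1
  i=2: 1  1  1  2
  i=3: 1  1  2  3
  i=4: 1  2  3  4

second differences of R give the permutation w = (4, 1, 3, 2).

D(w) has 4 cells with 2 SE-corners; essential set:

[(1, 3, 0), (3, 2, 1)]


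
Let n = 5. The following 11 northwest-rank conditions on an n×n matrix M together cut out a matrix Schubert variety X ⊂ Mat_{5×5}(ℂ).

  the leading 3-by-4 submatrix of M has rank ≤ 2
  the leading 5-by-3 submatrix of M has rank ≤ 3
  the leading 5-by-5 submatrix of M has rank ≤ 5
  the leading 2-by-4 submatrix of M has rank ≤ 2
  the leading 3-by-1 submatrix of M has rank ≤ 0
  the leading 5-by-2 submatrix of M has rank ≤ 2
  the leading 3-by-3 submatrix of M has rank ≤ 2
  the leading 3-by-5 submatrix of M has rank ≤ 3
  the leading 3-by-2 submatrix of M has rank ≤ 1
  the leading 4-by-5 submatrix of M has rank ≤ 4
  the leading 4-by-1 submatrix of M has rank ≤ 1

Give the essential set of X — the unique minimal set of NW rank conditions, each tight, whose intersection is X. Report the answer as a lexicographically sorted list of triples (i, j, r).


Rank table r_w(5×5) implied by the 11 constraints:

  row 1: 0 | 1 | 1 | 1 | 1
  row 2: 0 | 1 | 2 | 2 | 2
  row 3: 0 | 1 | 2 | 2 | 3
  row 4: 1 | 2 | 3 | 3 | 4
  row 5: 1 | 2 | 3 | 4 | 5

hence w(1..5) = (2, 3, 5, 1, 4).

ℓ(w)=4; the 2 essential cells (i,j,r):

[(3, 1, 0), (3, 4, 2)]


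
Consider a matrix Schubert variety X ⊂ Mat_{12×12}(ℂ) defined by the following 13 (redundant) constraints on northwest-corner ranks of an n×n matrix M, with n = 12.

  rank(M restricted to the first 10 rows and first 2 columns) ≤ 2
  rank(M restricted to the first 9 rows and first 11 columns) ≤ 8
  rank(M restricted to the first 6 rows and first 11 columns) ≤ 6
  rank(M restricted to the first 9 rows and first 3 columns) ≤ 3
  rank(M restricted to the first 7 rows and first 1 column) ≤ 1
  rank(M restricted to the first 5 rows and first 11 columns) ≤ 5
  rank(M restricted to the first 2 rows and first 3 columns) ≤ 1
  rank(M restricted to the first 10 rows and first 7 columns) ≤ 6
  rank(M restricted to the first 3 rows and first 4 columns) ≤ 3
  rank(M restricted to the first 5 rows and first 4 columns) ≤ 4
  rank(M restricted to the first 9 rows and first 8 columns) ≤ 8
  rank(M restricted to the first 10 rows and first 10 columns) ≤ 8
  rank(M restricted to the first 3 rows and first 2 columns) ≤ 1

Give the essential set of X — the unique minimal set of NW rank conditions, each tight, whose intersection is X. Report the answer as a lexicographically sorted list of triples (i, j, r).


Computing R[i][j] = min implied NW-rank bound (n=12, 13 conditions):

  R[1]: 1 1 1 1 1 1 1 1 1 1 1 1
  R[2]: 1 1 1 2 2 2 2 2 2 2 2 2
  R[3]: 1 1 2 3 3 3 3 3 3 3 3 3
  R[4]: 1 2 3 4 4 4 4 4 4 4 4 4
  R[5]: 1 2 3 4 5 5 5 5 5 5 5 5
  R[6]: 1 2 3 4 5 6 6 6 6 6 6 6
  R[7]: 1 2 3 4 5 6 6 7 7 7 7 7
  R[8]: 1 2 3 4 5 6 6 7 8 8 8 8
  R[9]: 1 2 3 4 5 6 6 7 8 8 8 9
  R[10]: 1 2 3 4 5 6 6 7 8 8 9 10
  R[11]: 1 2 3 4 5 6 7 8 9 9 10 11
  R[12]: 1 2 3 4 5 6 7 8 9 10 11 12

giving w = (1, 4, 3, 2, 5, 6, 8, 9, 12, 11, 7, 10) via Δ²R.

|D(w)|=10, |Ess(w)|=5:

[(2, 3, 1), (3, 2, 1), (9, 11, 8), (10, 7, 6), (10, 10, 8)]


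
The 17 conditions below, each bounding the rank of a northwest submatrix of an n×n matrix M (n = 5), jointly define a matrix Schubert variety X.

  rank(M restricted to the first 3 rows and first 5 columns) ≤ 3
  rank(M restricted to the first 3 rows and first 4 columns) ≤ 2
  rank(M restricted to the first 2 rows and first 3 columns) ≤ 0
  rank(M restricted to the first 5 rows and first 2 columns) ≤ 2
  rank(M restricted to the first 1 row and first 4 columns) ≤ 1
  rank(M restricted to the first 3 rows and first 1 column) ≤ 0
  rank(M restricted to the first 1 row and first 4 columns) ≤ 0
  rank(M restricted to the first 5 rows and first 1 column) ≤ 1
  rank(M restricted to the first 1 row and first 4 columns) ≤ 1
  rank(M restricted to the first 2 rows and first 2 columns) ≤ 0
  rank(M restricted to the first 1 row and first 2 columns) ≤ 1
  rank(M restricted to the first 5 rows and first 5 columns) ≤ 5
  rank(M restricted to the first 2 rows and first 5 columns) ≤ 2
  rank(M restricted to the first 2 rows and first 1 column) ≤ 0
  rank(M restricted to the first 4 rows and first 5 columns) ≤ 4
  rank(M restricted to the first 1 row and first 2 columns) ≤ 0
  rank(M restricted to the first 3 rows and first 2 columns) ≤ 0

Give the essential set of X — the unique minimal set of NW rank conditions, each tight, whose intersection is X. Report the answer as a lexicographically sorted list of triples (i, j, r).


Computing R[i][j] = min implied NW-rank bound (n=5, 17 conditions):

  R[1]: 0, 0, 0, 0, 1
  R[2]: 0, 0, 0, 1, 2
  R[3]: 0, 0, 1, 2, 3
  R[4]: 1, 1, 2, 3, 4
  R[5]: 1, 2, 3, 4, 5

second differences of R give the permutation w = (5, 4, 3, 1, 2).

Fulton essential set (3 of the 9 Rothe cells):

[(1, 4, 0), (2, 3, 0), (3, 2, 0)]


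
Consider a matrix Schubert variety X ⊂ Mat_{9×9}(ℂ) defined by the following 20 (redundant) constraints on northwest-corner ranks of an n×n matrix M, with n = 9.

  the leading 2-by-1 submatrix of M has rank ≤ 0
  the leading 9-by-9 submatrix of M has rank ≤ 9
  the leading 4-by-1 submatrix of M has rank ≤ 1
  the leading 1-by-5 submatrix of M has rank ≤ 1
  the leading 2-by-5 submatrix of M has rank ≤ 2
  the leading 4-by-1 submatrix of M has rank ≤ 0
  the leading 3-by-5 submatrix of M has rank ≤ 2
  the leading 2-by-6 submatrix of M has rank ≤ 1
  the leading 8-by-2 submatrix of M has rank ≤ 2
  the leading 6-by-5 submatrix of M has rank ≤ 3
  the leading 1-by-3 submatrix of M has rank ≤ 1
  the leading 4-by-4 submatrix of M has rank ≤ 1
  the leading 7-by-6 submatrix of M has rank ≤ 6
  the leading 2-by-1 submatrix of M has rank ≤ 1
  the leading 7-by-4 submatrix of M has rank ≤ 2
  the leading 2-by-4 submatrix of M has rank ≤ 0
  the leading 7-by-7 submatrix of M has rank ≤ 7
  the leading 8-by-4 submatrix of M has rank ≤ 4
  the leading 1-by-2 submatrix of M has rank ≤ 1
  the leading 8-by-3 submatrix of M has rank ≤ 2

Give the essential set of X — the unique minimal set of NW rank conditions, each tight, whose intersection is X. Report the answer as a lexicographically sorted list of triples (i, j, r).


Computing R[i][j] = min implied NW-rank bound (n=9, 20 conditions):

  R[1]: 0, 0, 0, 0, 1, 1, 1, 1, 1
  R[2]: 0, 0, 0, 0, 1, 1, 2, 2, 2
  R[3]: 0, 1, 1, 1, 2, 2, 3, 3, 3
  R[4]: 0, 1, 1, 1, 2, 3, 4, 4, 4
  R[5]: 1, 2, 2, 2, 3, 4, 5, 5, 5
  R[6]: 1, 2, 2, 2, 3, 4, 5, 6, 6
  R[7]: 1, 2, 2, 2, 3, 4, 5, 6, 7
  R[8]: 1, 2, 2, 3, 4, 5, 6, 7, 8
  R[9]: 1, 2, 3, 4, 5, 6, 7, 8, 9

giving w = (5, 7, 2, 6, 1, 8, 9, 4, 3) via Δ²R.

Fulton essential set (6 of the 18 Rothe cells):

[(2, 4, 0), (2, 6, 1), (4, 1, 0), (4, 4, 1), (7, 4, 2), (8, 3, 2)]


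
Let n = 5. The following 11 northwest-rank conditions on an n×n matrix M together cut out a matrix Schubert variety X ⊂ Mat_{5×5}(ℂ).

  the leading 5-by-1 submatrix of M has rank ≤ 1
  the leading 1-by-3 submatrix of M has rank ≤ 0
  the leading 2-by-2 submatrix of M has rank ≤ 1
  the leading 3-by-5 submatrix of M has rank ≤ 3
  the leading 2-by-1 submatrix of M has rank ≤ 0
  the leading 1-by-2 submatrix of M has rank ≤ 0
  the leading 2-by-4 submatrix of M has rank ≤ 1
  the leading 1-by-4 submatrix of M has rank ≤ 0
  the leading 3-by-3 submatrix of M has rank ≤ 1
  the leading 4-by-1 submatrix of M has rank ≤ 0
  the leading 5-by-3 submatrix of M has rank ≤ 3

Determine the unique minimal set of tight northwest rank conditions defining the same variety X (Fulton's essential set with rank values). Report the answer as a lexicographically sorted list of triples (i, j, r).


Computing R[i][j] = min implied NW-rank bound (n=5, 11 conditions):

  0, 0, 0, 0, 1
  0, 1, 1, 1, 2
  0, 1, 1, 2, 3
  0, 1, 2, 3, 4
  1, 2, 3, 4, 5

giving w = (5, 2, 4, 3, 1) via Δ²R.

|D(w)|=8, |Ess(w)|=3:

[(1, 4, 0), (3, 3, 1), (4, 1, 0)]
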